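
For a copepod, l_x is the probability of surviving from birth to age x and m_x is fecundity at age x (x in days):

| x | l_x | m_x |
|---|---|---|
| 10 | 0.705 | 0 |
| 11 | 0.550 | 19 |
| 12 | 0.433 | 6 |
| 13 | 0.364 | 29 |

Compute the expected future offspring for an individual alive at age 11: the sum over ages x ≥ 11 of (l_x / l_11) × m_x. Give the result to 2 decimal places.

42.92

l_11 = 0.550. Conditional survival from age 11 to x is l_x / l_11.
  x=11: (0.550/0.550) × 19 = 19.0000
  x=12: (0.433/0.550) × 6 = 4.7236
  x=13: (0.364/0.550) × 29 = 19.1927
Sum = 19.0000 + 4.7236 + 19.1927 = 42.9164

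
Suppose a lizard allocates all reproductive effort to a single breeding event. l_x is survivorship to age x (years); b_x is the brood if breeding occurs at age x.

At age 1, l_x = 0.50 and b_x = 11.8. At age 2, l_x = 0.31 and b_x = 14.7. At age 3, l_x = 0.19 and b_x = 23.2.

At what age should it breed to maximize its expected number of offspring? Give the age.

1

Expected offspring if breeding at age x = l_x × b_x:
  age 1: 0.50 × 11.8 = 5.900
  age 2: 0.31 × 14.7 = 4.557
  age 3: 0.19 × 23.2 = 4.408
Maximum at age 1 (5.900).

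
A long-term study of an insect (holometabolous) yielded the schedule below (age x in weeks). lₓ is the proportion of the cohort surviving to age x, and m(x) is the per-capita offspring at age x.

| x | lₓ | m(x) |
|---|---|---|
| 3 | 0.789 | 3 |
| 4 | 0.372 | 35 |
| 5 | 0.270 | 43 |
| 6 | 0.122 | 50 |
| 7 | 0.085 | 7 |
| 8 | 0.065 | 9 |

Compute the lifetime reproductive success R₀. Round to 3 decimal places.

R₀ = Σ lₓ m(x):
  age 3: 0.789 × 3 = 2.3670
  age 4: 0.372 × 35 = 13.0200
  age 5: 0.270 × 43 = 11.6100
  age 6: 0.122 × 50 = 6.1000
  age 7: 0.085 × 7 = 0.5950
  age 8: 0.065 × 9 = 0.5850
R₀ = 2.3670 + 13.0200 + 11.6100 + 6.1000 + 0.5950 + 0.5850 = 34.2770

34.277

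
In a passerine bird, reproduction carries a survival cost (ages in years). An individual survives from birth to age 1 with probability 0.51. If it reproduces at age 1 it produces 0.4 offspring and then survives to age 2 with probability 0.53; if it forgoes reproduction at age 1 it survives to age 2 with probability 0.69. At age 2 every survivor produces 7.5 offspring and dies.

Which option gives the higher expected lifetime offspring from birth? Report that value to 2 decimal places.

2.64

breed at age 1: R₀ = 0.51 × (0.4 + 0.53 × 7.5) = 0.51 × 4.3750 = 2.2313
delay to age 2: R₀ = 0.51 × (0.69 × 7.5) = 0.51 × 5.1750 = 2.6393
Higher: delay to age 2 (2.6393).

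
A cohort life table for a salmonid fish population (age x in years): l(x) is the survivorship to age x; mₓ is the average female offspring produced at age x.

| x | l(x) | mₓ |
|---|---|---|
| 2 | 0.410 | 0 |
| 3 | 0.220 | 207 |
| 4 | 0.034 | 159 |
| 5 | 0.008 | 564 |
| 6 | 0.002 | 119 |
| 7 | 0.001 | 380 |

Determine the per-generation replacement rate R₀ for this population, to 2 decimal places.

56.08

R₀ = Σ l(x) mₓ:
  age 2: 0.410 × 0 = 0.0000
  age 3: 0.220 × 207 = 45.5400
  age 4: 0.034 × 159 = 5.4060
  age 5: 0.008 × 564 = 4.5120
  age 6: 0.002 × 119 = 0.2380
  age 7: 0.001 × 380 = 0.3800
R₀ = 0.0000 + 45.5400 + 5.4060 + 4.5120 + 0.2380 + 0.3800 = 56.0760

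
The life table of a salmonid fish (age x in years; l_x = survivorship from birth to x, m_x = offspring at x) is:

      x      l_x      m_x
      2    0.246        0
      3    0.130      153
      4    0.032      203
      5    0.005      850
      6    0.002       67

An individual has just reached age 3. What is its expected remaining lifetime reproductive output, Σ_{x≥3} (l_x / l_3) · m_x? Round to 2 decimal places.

236.69

l_3 = 0.130. Conditional survival from age 3 to x is l_x / l_3.
  x=3: (0.130/0.130) × 153 = 153.0000
  x=4: (0.032/0.130) × 203 = 49.9692
  x=5: (0.005/0.130) × 850 = 32.6923
  x=6: (0.002/0.130) × 67 = 1.0308
Sum = 153.0000 + 49.9692 + 32.6923 + 1.0308 = 236.6923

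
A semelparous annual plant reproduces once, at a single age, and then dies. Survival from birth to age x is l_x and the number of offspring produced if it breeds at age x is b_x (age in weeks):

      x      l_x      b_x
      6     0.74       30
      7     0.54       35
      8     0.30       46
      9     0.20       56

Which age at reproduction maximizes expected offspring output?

6

Expected offspring if breeding at age x = l_x × b_x:
  age 6: 0.74 × 30 = 22.200
  age 7: 0.54 × 35 = 18.900
  age 8: 0.30 × 46 = 13.800
  age 9: 0.20 × 56 = 11.200
Maximum at age 6 (22.200).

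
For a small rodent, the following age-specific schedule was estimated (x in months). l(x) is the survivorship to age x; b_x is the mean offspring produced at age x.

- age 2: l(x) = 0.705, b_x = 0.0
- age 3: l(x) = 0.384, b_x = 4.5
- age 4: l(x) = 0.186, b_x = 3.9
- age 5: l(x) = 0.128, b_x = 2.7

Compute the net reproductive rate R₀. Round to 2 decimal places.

2.80

R₀ = Σ l(x) b_x:
  age 2: 0.705 × 0.0 = 0.0000
  age 3: 0.384 × 4.5 = 1.7280
  age 4: 0.186 × 3.9 = 0.7254
  age 5: 0.128 × 2.7 = 0.3456
R₀ = 0.0000 + 1.7280 + 0.7254 + 0.3456 = 2.7990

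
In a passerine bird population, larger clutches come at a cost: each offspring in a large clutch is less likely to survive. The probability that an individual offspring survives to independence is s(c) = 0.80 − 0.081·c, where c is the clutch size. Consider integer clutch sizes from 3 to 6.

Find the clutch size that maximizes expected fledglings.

Expected fledglings = c × s(c):
  c=3: 3 × 0.557 = 1.671
  c=4: 4 × 0.476 = 1.904
  c=5: 5 × 0.395 = 1.975
  c=6: 6 × 0.314 = 1.884
Maximum at c = 5 (1.975 fledglings).

5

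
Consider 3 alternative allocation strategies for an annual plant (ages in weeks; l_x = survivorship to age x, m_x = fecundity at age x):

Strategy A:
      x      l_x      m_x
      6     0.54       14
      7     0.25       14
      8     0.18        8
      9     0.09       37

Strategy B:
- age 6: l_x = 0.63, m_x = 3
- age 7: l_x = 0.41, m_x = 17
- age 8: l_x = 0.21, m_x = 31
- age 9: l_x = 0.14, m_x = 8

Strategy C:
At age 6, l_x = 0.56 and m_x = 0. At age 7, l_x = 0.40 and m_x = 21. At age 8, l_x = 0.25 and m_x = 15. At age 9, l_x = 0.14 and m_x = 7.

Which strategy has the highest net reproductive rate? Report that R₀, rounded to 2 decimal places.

Strategy A: R₀ = 0.54×14 + 0.25×14 + 0.18×8 + 0.09×37 = 15.8300
Strategy B: R₀ = 0.63×3 + 0.41×17 + 0.21×31 + 0.14×8 = 16.4900
Strategy C: R₀ = 0.56×0 + 0.40×21 + 0.25×15 + 0.14×7 = 13.1300
Highest R₀: strategy B with 16.4900.

16.49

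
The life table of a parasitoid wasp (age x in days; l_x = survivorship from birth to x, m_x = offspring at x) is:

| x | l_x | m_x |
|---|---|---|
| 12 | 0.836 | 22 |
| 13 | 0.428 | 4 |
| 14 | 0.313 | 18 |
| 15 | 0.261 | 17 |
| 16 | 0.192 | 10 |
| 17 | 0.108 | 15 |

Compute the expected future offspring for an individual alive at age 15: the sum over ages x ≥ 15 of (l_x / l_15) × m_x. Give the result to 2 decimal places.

l_15 = 0.261. Conditional survival from age 15 to x is l_x / l_15.
  x=15: (0.261/0.261) × 17 = 17.0000
  x=16: (0.192/0.261) × 10 = 7.3563
  x=17: (0.108/0.261) × 15 = 6.2069
Sum = 17.0000 + 7.3563 + 6.2069 = 30.5632

30.56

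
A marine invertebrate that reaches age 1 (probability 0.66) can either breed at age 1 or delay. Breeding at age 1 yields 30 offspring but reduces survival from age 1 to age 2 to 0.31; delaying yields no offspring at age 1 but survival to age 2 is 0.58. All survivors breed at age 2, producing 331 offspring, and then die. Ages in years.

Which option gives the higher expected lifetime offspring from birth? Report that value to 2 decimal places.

126.71

breed at age 1: R₀ = 0.66 × (30 + 0.31 × 331) = 0.66 × 132.6100 = 87.5226
delay to age 2: R₀ = 0.66 × (0.58 × 331) = 0.66 × 191.9800 = 126.7068
Higher: delay to age 2 (126.7068).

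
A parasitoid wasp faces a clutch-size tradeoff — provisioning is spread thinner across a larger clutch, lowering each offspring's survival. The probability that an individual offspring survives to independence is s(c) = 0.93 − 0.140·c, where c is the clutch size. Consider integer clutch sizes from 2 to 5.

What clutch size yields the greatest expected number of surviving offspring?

3

Expected surviving offspring = c × s(c):
  c=2: 2 × 0.650 = 1.300
  c=3: 3 × 0.510 = 1.530
  c=4: 4 × 0.370 = 1.480
  c=5: 5 × 0.230 = 1.150
Maximum at c = 3 (1.530 surviving offspring).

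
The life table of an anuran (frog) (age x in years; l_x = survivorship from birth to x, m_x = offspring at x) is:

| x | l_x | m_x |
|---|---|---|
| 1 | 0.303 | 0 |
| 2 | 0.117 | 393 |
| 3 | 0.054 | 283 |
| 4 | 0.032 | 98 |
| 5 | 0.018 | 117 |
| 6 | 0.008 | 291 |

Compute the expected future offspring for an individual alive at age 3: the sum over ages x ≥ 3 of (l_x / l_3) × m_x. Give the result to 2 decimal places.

423.19

l_3 = 0.054. Conditional survival from age 3 to x is l_x / l_3.
  x=3: (0.054/0.054) × 283 = 283.0000
  x=4: (0.032/0.054) × 98 = 58.0741
  x=5: (0.018/0.054) × 117 = 39.0000
  x=6: (0.008/0.054) × 291 = 43.1111
Sum = 283.0000 + 58.0741 + 39.0000 + 43.1111 = 423.1852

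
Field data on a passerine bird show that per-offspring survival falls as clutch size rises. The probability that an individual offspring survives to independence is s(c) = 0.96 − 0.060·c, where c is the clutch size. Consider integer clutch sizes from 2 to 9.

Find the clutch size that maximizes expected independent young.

8

Expected independent young = c × s(c):
  c=2: 2 × 0.840 = 1.680
  c=3: 3 × 0.780 = 2.340
  c=4: 4 × 0.720 = 2.880
  c=5: 5 × 0.660 = 3.300
  c=6: 6 × 0.600 = 3.600
  c=7: 7 × 0.540 = 3.780
  c=8: 8 × 0.480 = 3.840
  c=9: 9 × 0.420 = 3.780
Maximum at c = 8 (3.840 independent young).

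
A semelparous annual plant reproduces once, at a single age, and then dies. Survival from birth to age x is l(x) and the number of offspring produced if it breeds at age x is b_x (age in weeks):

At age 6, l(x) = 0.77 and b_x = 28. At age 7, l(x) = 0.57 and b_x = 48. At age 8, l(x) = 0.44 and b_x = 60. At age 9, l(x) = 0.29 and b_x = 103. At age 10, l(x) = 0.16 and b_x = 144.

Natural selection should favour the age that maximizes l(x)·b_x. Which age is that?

9

Expected offspring if breeding at age x = l(x) × b_x:
  age 6: 0.77 × 28 = 21.560
  age 7: 0.57 × 48 = 27.360
  age 8: 0.44 × 60 = 26.400
  age 9: 0.29 × 103 = 29.870
  age 10: 0.16 × 144 = 23.040
Maximum at age 9 (29.870).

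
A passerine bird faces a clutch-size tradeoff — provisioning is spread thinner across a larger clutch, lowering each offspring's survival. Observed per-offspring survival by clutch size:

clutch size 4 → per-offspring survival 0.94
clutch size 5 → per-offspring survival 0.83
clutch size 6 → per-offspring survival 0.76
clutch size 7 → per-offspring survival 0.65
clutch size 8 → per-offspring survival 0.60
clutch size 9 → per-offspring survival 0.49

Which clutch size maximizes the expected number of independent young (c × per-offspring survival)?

Expected independent young = c × s(c):
  c=4: 4 × 0.94 = 3.760
  c=5: 5 × 0.83 = 4.150
  c=6: 6 × 0.76 = 4.560
  c=7: 7 × 0.65 = 4.550
  c=8: 8 × 0.60 = 4.800
  c=9: 9 × 0.49 = 4.410
Maximum at c = 8 (4.800 independent young).

8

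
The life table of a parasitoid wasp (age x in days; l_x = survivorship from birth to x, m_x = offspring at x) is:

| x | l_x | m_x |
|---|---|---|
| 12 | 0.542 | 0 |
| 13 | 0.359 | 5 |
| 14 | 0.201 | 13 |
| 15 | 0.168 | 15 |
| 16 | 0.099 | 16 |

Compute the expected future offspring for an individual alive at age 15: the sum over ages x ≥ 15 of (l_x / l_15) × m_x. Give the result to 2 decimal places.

24.43

l_15 = 0.168. Conditional survival from age 15 to x is l_x / l_15.
  x=15: (0.168/0.168) × 15 = 15.0000
  x=16: (0.099/0.168) × 16 = 9.4286
Sum = 15.0000 + 9.4286 = 24.4286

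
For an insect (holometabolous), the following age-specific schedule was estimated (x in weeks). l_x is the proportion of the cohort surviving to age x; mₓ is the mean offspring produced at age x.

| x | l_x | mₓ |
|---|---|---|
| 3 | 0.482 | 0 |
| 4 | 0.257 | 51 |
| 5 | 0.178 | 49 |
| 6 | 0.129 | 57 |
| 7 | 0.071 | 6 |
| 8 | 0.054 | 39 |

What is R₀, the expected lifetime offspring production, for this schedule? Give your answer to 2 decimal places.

R₀ = Σ l_x mₓ:
  age 3: 0.482 × 0 = 0.0000
  age 4: 0.257 × 51 = 13.1070
  age 5: 0.178 × 49 = 8.7220
  age 6: 0.129 × 57 = 7.3530
  age 7: 0.071 × 6 = 0.4260
  age 8: 0.054 × 39 = 2.1060
R₀ = 0.0000 + 13.1070 + 8.7220 + 7.3530 + 0.4260 + 2.1060 = 31.7140

31.71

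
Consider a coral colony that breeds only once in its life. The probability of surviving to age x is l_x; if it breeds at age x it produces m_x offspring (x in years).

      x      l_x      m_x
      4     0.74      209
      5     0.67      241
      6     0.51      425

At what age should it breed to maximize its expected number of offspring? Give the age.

6

Expected offspring if breeding at age x = l_x × m_x:
  age 4: 0.74 × 209 = 154.660
  age 5: 0.67 × 241 = 161.470
  age 6: 0.51 × 425 = 216.750
Maximum at age 6 (216.750).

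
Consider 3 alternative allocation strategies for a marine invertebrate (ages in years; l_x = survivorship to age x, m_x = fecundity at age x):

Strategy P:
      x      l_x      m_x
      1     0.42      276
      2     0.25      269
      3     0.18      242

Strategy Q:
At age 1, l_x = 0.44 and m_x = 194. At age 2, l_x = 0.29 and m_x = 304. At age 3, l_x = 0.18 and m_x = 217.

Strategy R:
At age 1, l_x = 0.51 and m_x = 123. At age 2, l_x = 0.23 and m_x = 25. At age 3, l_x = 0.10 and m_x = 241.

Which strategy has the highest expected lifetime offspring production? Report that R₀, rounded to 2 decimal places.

Strategy P: R₀ = 0.42×276 + 0.25×269 + 0.18×242 = 226.7300
Strategy Q: R₀ = 0.44×194 + 0.29×304 + 0.18×217 = 212.5800
Strategy R: R₀ = 0.51×123 + 0.23×25 + 0.10×241 = 92.5800
Highest R₀: strategy P with 226.7300.

226.73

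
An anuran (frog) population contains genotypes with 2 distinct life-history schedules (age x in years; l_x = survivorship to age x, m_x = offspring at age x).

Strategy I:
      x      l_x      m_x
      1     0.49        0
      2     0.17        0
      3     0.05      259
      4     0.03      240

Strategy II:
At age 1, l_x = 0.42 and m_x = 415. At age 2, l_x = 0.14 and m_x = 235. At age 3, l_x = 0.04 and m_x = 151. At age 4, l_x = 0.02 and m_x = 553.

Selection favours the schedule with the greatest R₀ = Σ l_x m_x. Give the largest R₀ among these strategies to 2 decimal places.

Strategy I: R₀ = 0.49×0 + 0.17×0 + 0.05×259 + 0.03×240 = 20.1500
Strategy II: R₀ = 0.42×415 + 0.14×235 + 0.04×151 + 0.02×553 = 224.3000
Highest R₀: strategy II with 224.3000.

224.30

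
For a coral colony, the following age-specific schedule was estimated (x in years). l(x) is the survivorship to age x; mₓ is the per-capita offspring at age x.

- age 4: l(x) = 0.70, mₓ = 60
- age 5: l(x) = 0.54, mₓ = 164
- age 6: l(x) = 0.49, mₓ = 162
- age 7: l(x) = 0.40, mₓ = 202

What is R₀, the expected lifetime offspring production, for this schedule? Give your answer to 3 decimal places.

R₀ = Σ l(x) mₓ:
  age 4: 0.70 × 60 = 42.0000
  age 5: 0.54 × 164 = 88.5600
  age 6: 0.49 × 162 = 79.3800
  age 7: 0.40 × 202 = 80.8000
R₀ = 42.0000 + 88.5600 + 79.3800 + 80.8000 = 290.7400

290.740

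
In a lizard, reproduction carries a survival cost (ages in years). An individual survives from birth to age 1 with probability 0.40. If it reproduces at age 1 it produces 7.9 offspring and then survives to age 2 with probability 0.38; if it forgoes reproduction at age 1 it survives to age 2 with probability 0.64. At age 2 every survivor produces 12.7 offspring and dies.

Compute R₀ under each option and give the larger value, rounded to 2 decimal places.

5.09

breed at age 1: R₀ = 0.40 × (7.9 + 0.38 × 12.7) = 0.40 × 12.7260 = 5.0904
delay to age 2: R₀ = 0.40 × (0.64 × 12.7) = 0.40 × 8.1280 = 3.2512
Higher: breed at age 1 (5.0904).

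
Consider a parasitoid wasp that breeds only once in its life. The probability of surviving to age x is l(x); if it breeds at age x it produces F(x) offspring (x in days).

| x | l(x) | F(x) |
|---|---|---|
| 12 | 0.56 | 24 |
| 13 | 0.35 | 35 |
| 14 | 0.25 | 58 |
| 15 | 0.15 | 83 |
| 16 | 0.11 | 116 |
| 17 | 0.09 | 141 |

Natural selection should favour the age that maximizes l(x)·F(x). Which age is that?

14

Expected offspring if breeding at age x = l(x) × F(x):
  age 12: 0.56 × 24 = 13.440
  age 13: 0.35 × 35 = 12.250
  age 14: 0.25 × 58 = 14.500
  age 15: 0.15 × 83 = 12.450
  age 16: 0.11 × 116 = 12.760
  age 17: 0.09 × 141 = 12.690
Maximum at age 14 (14.500).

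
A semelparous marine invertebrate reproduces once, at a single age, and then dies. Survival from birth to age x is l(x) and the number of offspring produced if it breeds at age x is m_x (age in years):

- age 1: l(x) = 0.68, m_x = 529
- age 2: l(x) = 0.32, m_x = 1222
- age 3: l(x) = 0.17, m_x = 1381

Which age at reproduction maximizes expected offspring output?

2

Expected offspring if breeding at age x = l(x) × m_x:
  age 1: 0.68 × 529 = 359.720
  age 2: 0.32 × 1222 = 391.040
  age 3: 0.17 × 1381 = 234.770
Maximum at age 2 (391.040).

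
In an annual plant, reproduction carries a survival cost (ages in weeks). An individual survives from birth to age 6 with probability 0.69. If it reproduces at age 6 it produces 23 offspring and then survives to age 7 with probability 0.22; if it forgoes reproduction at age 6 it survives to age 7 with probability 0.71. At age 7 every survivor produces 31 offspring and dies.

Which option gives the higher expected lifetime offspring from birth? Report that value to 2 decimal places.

20.58

breed at age 6: R₀ = 0.69 × (23 + 0.22 × 31) = 0.69 × 29.8200 = 20.5758
delay to age 7: R₀ = 0.69 × (0.71 × 31) = 0.69 × 22.0100 = 15.1869
Higher: breed at age 6 (20.5758).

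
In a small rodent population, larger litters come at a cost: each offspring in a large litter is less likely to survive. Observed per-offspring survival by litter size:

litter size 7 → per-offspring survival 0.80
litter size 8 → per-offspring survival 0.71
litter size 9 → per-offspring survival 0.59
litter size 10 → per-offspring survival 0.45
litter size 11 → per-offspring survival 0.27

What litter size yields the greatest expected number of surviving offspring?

8

Expected surviving offspring = c × s(c):
  c=7: 7 × 0.80 = 5.600
  c=8: 8 × 0.71 = 5.680
  c=9: 9 × 0.59 = 5.310
  c=10: 10 × 0.45 = 4.500
  c=11: 11 × 0.27 = 2.970
Maximum at c = 8 (5.680 surviving offspring).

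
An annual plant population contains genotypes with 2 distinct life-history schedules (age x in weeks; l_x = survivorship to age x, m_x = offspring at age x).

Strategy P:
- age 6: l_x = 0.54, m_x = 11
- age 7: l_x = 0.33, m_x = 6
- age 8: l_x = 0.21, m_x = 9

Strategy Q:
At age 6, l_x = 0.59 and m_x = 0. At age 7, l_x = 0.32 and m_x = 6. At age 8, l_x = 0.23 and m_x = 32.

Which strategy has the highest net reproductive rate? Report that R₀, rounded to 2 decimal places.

9.81

Strategy P: R₀ = 0.54×11 + 0.33×6 + 0.21×9 = 9.8100
Strategy Q: R₀ = 0.59×0 + 0.32×6 + 0.23×32 = 9.2800
Highest R₀: strategy P with 9.8100.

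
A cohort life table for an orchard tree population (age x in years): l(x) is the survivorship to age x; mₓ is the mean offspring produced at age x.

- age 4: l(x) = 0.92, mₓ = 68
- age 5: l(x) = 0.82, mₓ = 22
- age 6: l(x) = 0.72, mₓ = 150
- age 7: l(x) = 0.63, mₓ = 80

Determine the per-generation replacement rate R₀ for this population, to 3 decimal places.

239.000

R₀ = Σ l(x) mₓ:
  age 4: 0.92 × 68 = 62.5600
  age 5: 0.82 × 22 = 18.0400
  age 6: 0.72 × 150 = 108.0000
  age 7: 0.63 × 80 = 50.4000
R₀ = 62.5600 + 18.0400 + 108.0000 + 50.4000 = 239.0000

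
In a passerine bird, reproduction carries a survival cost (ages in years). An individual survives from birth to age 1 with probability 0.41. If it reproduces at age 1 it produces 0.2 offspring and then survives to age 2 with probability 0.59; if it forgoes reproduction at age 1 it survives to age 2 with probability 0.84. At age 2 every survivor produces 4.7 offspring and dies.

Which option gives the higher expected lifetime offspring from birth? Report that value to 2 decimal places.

breed at age 1: R₀ = 0.41 × (0.2 + 0.59 × 4.7) = 0.41 × 2.9730 = 1.2189
delay to age 2: R₀ = 0.41 × (0.84 × 4.7) = 0.41 × 3.9480 = 1.6187
Higher: delay to age 2 (1.6187).

1.62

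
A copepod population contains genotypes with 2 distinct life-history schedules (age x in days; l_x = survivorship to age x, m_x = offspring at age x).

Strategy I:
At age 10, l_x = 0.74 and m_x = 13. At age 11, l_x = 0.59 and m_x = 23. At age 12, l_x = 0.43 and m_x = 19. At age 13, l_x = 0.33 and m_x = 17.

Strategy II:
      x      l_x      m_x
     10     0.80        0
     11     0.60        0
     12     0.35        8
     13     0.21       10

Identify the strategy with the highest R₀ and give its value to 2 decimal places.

36.97

Strategy I: R₀ = 0.74×13 + 0.59×23 + 0.43×19 + 0.33×17 = 36.9700
Strategy II: R₀ = 0.80×0 + 0.60×0 + 0.35×8 + 0.21×10 = 4.9000
Highest R₀: strategy I with 36.9700.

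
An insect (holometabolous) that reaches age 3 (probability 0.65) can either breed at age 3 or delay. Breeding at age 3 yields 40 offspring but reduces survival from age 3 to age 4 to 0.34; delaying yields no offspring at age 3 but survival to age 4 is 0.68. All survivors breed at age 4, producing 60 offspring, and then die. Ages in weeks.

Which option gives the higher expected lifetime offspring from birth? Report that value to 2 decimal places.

39.26

breed at age 3: R₀ = 0.65 × (40 + 0.34 × 60) = 0.65 × 60.4000 = 39.2600
delay to age 4: R₀ = 0.65 × (0.68 × 60) = 0.65 × 40.8000 = 26.5200
Higher: breed at age 3 (39.2600).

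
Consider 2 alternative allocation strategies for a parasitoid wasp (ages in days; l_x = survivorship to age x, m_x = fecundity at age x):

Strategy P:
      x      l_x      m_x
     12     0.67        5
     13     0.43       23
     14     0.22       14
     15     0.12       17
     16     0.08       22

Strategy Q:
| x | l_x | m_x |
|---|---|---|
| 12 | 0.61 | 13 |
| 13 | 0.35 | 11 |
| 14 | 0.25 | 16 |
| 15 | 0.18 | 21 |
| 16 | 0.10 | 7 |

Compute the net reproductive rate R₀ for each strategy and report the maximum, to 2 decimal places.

Strategy P: R₀ = 0.67×5 + 0.43×23 + 0.22×14 + 0.12×17 + 0.08×22 = 20.1200
Strategy Q: R₀ = 0.61×13 + 0.35×11 + 0.25×16 + 0.18×21 + 0.10×7 = 20.2600
Highest R₀: strategy Q with 20.2600.

20.26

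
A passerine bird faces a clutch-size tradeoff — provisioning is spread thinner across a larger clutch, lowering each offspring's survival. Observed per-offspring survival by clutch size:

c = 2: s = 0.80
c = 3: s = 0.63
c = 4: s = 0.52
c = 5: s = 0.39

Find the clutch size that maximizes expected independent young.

Expected independent young = c × s(c):
  c=2: 2 × 0.80 = 1.600
  c=3: 3 × 0.63 = 1.890
  c=4: 4 × 0.52 = 2.080
  c=5: 5 × 0.39 = 1.950
Maximum at c = 4 (2.080 independent young).

4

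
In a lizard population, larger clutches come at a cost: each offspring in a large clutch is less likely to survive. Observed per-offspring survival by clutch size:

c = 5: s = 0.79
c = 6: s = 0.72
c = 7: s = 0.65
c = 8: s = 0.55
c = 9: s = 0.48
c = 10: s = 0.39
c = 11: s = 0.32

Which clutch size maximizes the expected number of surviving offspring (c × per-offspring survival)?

Expected surviving offspring = c × s(c):
  c=5: 5 × 0.79 = 3.950
  c=6: 6 × 0.72 = 4.320
  c=7: 7 × 0.65 = 4.550
  c=8: 8 × 0.55 = 4.400
  c=9: 9 × 0.48 = 4.320
  c=10: 10 × 0.39 = 3.900
  c=11: 11 × 0.32 = 3.520
Maximum at c = 7 (4.550 surviving offspring).

7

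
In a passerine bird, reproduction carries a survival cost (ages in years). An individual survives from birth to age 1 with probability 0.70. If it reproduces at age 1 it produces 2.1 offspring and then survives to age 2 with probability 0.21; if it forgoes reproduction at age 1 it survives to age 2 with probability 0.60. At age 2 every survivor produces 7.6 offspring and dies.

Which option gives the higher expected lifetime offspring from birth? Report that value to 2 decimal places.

3.19

breed at age 1: R₀ = 0.70 × (2.1 + 0.21 × 7.6) = 0.70 × 3.6960 = 2.5872
delay to age 2: R₀ = 0.70 × (0.60 × 7.6) = 0.70 × 4.5600 = 3.1920
Higher: delay to age 2 (3.1920).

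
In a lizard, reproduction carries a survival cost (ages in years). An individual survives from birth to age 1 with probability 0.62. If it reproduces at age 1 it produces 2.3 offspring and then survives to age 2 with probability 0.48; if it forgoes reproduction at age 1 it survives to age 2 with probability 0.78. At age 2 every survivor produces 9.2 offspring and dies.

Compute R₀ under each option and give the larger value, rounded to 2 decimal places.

4.45

breed at age 1: R₀ = 0.62 × (2.3 + 0.48 × 9.2) = 0.62 × 6.7160 = 4.1639
delay to age 2: R₀ = 0.62 × (0.78 × 9.2) = 0.62 × 7.1760 = 4.4491
Higher: delay to age 2 (4.4491).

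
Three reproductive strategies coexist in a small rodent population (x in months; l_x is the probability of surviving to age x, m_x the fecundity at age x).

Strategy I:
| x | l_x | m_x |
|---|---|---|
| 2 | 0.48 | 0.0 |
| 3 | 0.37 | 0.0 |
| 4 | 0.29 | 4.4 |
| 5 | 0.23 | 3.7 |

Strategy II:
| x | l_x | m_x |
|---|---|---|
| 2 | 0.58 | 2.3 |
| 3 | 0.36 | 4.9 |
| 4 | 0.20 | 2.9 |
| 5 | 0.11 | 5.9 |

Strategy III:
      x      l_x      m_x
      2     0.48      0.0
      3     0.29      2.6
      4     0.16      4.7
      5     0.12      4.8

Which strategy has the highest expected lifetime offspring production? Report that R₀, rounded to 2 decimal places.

4.33

Strategy I: R₀ = 0.48×0.0 + 0.37×0.0 + 0.29×4.4 + 0.23×3.7 = 2.1270
Strategy II: R₀ = 0.58×2.3 + 0.36×4.9 + 0.20×2.9 + 0.11×5.9 = 4.3270
Strategy III: R₀ = 0.48×0.0 + 0.29×2.6 + 0.16×4.7 + 0.12×4.8 = 2.0820
Highest R₀: strategy II with 4.3270.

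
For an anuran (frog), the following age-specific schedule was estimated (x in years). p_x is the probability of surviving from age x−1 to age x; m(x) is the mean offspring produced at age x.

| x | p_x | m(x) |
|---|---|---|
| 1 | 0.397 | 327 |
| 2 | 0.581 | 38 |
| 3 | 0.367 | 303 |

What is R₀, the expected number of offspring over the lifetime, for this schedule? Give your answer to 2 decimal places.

164.23

Survivorship from birth: l_x = p_1·p_2·…·p_x.
  l_1 = 0.39700
  l_2 = 0.23066
  l_3 = 0.08465
R₀ = Σ l_x m(x):
  age 1: 0.39700 × 327 = 129.8190
  age 2: 0.23066 × 38 = 8.7651
  age 3: 0.08465 × 303 = 25.6489
R₀ = 129.8190 + 8.7651 + 25.6489 = 164.2330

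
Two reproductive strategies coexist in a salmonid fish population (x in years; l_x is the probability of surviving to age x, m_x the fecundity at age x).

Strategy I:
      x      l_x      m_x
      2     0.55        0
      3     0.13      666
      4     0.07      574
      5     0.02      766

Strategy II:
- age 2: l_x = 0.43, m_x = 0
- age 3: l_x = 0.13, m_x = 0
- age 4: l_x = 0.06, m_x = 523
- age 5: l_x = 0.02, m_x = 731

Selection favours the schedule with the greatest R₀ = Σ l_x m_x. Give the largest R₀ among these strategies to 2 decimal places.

142.08

Strategy I: R₀ = 0.55×0 + 0.13×666 + 0.07×574 + 0.02×766 = 142.0800
Strategy II: R₀ = 0.43×0 + 0.13×0 + 0.06×523 + 0.02×731 = 46.0000
Highest R₀: strategy I with 142.0800.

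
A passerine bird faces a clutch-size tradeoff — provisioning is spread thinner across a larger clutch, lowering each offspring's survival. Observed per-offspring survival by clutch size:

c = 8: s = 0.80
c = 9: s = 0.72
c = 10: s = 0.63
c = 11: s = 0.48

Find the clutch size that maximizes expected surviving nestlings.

9

Expected surviving nestlings = c × s(c):
  c=8: 8 × 0.80 = 6.400
  c=9: 9 × 0.72 = 6.480
  c=10: 10 × 0.63 = 6.300
  c=11: 11 × 0.48 = 5.280
Maximum at c = 9 (6.480 surviving nestlings).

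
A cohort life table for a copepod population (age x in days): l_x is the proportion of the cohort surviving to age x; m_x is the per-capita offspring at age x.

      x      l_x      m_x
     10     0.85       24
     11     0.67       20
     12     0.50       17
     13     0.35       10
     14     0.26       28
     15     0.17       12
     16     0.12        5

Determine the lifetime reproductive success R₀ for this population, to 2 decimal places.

R₀ = Σ l_x m_x:
  age 10: 0.85 × 24 = 20.4000
  age 11: 0.67 × 20 = 13.4000
  age 12: 0.50 × 17 = 8.5000
  age 13: 0.35 × 10 = 3.5000
  age 14: 0.26 × 28 = 7.2800
  age 15: 0.17 × 12 = 2.0400
  age 16: 0.12 × 5 = 0.6000
R₀ = 20.4000 + 13.4000 + 8.5000 + 3.5000 + 7.2800 + 2.0400 + 0.6000 = 55.7200

55.72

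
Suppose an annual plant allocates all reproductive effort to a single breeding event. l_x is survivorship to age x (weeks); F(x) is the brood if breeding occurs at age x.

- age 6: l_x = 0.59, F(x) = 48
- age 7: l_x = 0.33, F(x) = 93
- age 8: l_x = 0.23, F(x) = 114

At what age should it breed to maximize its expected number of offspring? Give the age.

7

Expected offspring if breeding at age x = l_x × F(x):
  age 6: 0.59 × 48 = 28.320
  age 7: 0.33 × 93 = 30.690
  age 8: 0.23 × 114 = 26.220
Maximum at age 7 (30.690).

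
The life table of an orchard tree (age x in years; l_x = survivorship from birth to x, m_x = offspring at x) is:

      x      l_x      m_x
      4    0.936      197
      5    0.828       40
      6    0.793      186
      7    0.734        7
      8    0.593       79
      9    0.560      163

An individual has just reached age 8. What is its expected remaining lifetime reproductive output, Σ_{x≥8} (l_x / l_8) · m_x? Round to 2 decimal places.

232.93

l_8 = 0.593. Conditional survival from age 8 to x is l_x / l_8.
  x=8: (0.593/0.593) × 79 = 79.0000
  x=9: (0.560/0.593) × 163 = 153.9292
Sum = 79.0000 + 153.9292 = 232.9292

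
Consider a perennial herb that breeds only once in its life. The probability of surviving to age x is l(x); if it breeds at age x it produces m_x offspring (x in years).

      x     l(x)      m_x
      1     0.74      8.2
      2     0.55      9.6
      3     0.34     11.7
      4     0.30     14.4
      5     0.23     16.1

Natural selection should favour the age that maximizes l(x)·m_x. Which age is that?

Expected offspring if breeding at age x = l(x) × m_x:
  age 1: 0.74 × 8.2 = 6.068
  age 2: 0.55 × 9.6 = 5.280
  age 3: 0.34 × 11.7 = 3.978
  age 4: 0.30 × 14.4 = 4.320
  age 5: 0.23 × 16.1 = 3.703
Maximum at age 1 (6.068).

1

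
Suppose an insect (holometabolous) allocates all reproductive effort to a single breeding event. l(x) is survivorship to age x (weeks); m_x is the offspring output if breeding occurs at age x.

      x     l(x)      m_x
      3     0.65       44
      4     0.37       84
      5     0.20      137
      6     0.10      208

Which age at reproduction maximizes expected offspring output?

4

Expected offspring if breeding at age x = l(x) × m_x:
  age 3: 0.65 × 44 = 28.600
  age 4: 0.37 × 84 = 31.080
  age 5: 0.20 × 137 = 27.400
  age 6: 0.10 × 208 = 20.800
Maximum at age 4 (31.080).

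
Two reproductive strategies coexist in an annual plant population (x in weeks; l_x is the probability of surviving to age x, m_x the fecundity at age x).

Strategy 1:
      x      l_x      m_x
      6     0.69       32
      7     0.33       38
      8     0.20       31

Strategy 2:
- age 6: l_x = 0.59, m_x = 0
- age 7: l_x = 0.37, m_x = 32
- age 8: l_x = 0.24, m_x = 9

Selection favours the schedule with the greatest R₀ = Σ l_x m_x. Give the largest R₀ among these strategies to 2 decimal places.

Strategy 1: R₀ = 0.69×32 + 0.33×38 + 0.20×31 = 40.8200
Strategy 2: R₀ = 0.59×0 + 0.37×32 + 0.24×9 = 14.0000
Highest R₀: strategy 1 with 40.8200.

40.82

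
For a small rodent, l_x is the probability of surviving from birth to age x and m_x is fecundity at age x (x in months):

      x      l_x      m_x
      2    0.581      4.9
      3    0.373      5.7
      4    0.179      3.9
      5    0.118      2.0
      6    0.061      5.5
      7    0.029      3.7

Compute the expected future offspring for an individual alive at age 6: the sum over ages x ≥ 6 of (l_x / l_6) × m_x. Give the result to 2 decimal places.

l_6 = 0.061. Conditional survival from age 6 to x is l_x / l_6.
  x=6: (0.061/0.061) × 5.5 = 5.5000
  x=7: (0.029/0.061) × 3.7 = 1.7590
Sum = 5.5000 + 1.7590 = 7.2590

7.26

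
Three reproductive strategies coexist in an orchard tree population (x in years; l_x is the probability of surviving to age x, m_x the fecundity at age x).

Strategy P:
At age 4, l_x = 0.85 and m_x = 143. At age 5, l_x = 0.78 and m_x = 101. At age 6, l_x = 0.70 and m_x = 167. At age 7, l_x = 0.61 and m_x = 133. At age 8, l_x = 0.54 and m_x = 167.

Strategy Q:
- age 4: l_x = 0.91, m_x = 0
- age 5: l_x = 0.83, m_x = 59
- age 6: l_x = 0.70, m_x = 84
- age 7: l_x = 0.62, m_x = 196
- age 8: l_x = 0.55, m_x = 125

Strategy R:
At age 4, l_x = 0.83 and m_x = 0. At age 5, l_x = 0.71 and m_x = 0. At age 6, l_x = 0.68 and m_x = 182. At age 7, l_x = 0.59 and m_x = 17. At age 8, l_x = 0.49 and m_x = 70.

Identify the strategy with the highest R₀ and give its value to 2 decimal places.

488.54

Strategy P: R₀ = 0.85×143 + 0.78×101 + 0.70×167 + 0.61×133 + 0.54×167 = 488.5400
Strategy Q: R₀ = 0.91×0 + 0.83×59 + 0.70×84 + 0.62×196 + 0.55×125 = 298.0400
Strategy R: R₀ = 0.83×0 + 0.71×0 + 0.68×182 + 0.59×17 + 0.49×70 = 168.0900
Highest R₀: strategy P with 488.5400.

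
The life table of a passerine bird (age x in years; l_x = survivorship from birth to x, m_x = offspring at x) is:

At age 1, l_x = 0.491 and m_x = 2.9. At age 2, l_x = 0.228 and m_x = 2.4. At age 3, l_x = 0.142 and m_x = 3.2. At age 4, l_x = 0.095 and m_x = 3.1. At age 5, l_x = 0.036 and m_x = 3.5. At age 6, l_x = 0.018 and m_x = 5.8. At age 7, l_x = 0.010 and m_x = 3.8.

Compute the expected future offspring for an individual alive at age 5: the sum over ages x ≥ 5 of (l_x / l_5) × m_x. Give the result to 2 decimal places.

7.46

l_5 = 0.036. Conditional survival from age 5 to x is l_x / l_5.
  x=5: (0.036/0.036) × 3.5 = 3.5000
  x=6: (0.018/0.036) × 5.8 = 2.9000
  x=7: (0.010/0.036) × 3.8 = 1.0556
Sum = 3.5000 + 2.9000 + 1.0556 = 7.4556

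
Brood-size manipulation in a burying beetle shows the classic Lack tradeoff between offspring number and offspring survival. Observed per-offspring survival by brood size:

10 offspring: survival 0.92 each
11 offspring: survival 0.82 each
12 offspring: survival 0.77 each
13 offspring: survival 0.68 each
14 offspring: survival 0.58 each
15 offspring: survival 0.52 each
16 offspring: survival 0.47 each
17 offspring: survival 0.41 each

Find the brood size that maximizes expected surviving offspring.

12

Expected surviving offspring = c × s(c):
  c=10: 10 × 0.92 = 9.200
  c=11: 11 × 0.82 = 9.020
  c=12: 12 × 0.77 = 9.240
  c=13: 13 × 0.68 = 8.840
  c=14: 14 × 0.58 = 8.120
  c=15: 15 × 0.52 = 7.800
  c=16: 16 × 0.47 = 7.520
  c=17: 17 × 0.41 = 6.970
Maximum at c = 12 (9.240 surviving offspring).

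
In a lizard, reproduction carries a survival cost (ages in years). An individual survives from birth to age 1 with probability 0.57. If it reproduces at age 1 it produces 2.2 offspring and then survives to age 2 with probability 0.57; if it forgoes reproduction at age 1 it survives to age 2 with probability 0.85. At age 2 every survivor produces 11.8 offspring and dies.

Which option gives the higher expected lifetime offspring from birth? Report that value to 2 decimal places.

5.72

breed at age 1: R₀ = 0.57 × (2.2 + 0.57 × 11.8) = 0.57 × 8.9260 = 5.0878
delay to age 2: R₀ = 0.57 × (0.85 × 11.8) = 0.57 × 10.0300 = 5.7171
Higher: delay to age 2 (5.7171).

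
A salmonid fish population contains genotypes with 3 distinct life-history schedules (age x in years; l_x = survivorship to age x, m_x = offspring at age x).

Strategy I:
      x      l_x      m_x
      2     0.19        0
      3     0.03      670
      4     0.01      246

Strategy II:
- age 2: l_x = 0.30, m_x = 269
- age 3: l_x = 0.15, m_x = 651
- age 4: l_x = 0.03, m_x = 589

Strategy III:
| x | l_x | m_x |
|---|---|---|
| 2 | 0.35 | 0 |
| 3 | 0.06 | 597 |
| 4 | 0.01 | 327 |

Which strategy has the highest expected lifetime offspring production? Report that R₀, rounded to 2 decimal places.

Strategy I: R₀ = 0.19×0 + 0.03×670 + 0.01×246 = 22.5600
Strategy II: R₀ = 0.30×269 + 0.15×651 + 0.03×589 = 196.0200
Strategy III: R₀ = 0.35×0 + 0.06×597 + 0.01×327 = 39.0900
Highest R₀: strategy II with 196.0200.

196.02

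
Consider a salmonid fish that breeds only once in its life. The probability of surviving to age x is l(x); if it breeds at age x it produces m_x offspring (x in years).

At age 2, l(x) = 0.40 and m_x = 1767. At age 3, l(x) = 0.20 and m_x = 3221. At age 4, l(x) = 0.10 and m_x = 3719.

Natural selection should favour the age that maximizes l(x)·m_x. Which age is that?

Expected offspring if breeding at age x = l(x) × m_x:
  age 2: 0.40 × 1767 = 706.800
  age 3: 0.20 × 3221 = 644.200
  age 4: 0.10 × 3719 = 371.900
Maximum at age 2 (706.800).

2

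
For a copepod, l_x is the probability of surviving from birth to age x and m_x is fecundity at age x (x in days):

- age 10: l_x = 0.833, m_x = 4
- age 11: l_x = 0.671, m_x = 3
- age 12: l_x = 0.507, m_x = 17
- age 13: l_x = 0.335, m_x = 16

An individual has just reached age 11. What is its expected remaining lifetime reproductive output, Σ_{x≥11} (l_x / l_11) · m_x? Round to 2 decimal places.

l_11 = 0.671. Conditional survival from age 11 to x is l_x / l_11.
  x=11: (0.671/0.671) × 3 = 3.0000
  x=12: (0.507/0.671) × 17 = 12.8450
  x=13: (0.335/0.671) × 16 = 7.9881
Sum = 3.0000 + 12.8450 + 7.9881 = 23.8331

23.83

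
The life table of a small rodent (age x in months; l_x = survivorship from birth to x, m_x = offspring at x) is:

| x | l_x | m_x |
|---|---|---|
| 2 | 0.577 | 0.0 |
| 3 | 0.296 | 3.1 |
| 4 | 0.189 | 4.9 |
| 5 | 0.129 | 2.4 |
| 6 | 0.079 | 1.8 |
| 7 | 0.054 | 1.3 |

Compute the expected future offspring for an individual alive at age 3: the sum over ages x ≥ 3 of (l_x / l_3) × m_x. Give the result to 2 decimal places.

7.99

l_3 = 0.296. Conditional survival from age 3 to x is l_x / l_3.
  x=3: (0.296/0.296) × 3.1 = 3.1000
  x=4: (0.189/0.296) × 4.9 = 3.1287
  x=5: (0.129/0.296) × 2.4 = 1.0459
  x=6: (0.079/0.296) × 1.8 = 0.4804
  x=7: (0.054/0.296) × 1.3 = 0.2372
Sum = 3.1000 + 3.1287 + 1.0459 + 0.4804 + 0.2372 = 7.9922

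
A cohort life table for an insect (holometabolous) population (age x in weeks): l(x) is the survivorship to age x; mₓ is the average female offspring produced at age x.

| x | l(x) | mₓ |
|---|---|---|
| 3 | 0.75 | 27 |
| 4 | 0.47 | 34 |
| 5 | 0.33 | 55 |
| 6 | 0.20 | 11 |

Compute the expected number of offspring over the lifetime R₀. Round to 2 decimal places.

R₀ = Σ l(x) mₓ:
  age 3: 0.75 × 27 = 20.2500
  age 4: 0.47 × 34 = 15.9800
  age 5: 0.33 × 55 = 18.1500
  age 6: 0.20 × 11 = 2.2000
R₀ = 20.2500 + 15.9800 + 18.1500 + 2.2000 = 56.5800

56.58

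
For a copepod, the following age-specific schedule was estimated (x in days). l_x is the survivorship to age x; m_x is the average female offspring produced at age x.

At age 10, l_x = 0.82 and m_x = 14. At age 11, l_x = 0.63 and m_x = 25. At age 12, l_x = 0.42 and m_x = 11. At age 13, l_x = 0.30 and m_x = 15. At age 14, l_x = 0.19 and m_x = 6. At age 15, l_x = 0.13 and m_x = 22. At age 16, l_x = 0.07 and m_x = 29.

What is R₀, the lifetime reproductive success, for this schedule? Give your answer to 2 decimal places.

R₀ = Σ l_x m_x:
  age 10: 0.82 × 14 = 11.4800
  age 11: 0.63 × 25 = 15.7500
  age 12: 0.42 × 11 = 4.6200
  age 13: 0.30 × 15 = 4.5000
  age 14: 0.19 × 6 = 1.1400
  age 15: 0.13 × 22 = 2.8600
  age 16: 0.07 × 29 = 2.0300
R₀ = 11.4800 + 15.7500 + 4.6200 + 4.5000 + 1.1400 + 2.8600 + 2.0300 = 42.3800

42.38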